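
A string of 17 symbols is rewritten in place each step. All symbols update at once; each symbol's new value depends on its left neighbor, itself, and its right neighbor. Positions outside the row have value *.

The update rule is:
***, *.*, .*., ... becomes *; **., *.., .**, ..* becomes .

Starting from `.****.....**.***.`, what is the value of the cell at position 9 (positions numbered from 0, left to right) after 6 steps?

.

*.**..***...*.*.*
.*.....*..*.****.
**.***.*..**.**.*
*.*.*.**....*..*.
.*****...**.*..**
*.***..*...**...*
position 9 holds .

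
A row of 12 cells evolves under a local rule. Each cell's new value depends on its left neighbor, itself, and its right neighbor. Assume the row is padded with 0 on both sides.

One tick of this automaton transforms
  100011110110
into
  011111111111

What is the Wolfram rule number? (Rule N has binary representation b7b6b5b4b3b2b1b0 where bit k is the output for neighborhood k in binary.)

251

position 5: 111 → 1  (bit 7 = 1)
position 7: 110 → 1  (bit 6 = 1)
position 8: 101 → 1  (bit 5 = 1)
position 1: 100 → 1  (bit 4 = 1)
position 4: 011 → 1  (bit 3 = 1)
position 0: 010 → 0  (bit 2 = 0)
position 3: 001 → 1  (bit 1 = 1)
position 2: 000 → 1  (bit 0 = 1)
bits b7..b0 = 11111011 = 251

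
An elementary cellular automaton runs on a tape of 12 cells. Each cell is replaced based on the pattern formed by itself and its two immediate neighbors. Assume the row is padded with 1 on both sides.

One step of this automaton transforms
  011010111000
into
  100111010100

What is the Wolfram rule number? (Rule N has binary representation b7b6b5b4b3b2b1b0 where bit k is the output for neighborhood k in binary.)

180

position 7: 111 → 1  (bit 7 = 1)
position 2: 110 → 0  (bit 6 = 0)
position 0: 101 → 1  (bit 5 = 1)
position 9: 100 → 1  (bit 4 = 1)
position 1: 011 → 0  (bit 3 = 0)
position 4: 010 → 1  (bit 2 = 1)
position 11: 001 → 0  (bit 1 = 0)
position 10: 000 → 0  (bit 0 = 0)
bits b7..b0 = 10110100 = 180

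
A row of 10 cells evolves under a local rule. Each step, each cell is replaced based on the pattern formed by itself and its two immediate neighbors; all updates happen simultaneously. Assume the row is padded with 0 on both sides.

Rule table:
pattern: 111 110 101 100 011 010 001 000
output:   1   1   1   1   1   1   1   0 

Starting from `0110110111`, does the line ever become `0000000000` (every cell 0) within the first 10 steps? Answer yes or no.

1111111111
1111111111  (fixed point — unchanged through step 10)
step 10 is 1111111111, still not uniform 0

no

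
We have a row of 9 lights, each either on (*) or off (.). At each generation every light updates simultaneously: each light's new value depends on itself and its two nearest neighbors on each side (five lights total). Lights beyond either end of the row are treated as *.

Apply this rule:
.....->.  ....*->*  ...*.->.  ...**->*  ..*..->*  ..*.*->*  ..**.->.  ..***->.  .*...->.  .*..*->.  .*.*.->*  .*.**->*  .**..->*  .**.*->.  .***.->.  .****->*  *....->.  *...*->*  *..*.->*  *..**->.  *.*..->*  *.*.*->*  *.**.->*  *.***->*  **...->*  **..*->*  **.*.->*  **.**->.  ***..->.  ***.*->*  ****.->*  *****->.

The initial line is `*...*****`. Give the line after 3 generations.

.***.*...
.*.***.**
****.*.**

****.*.**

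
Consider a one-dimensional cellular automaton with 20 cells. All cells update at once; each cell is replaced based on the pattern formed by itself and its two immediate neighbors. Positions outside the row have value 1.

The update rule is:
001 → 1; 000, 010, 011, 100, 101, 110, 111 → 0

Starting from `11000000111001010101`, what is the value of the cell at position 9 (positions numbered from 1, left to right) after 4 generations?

generation 1: 00000001000010000000
generation 2: 00000010000100000001
generation 3: 00000100001000000010
generation 4: 00001000010000000100
position 9 holds 0

0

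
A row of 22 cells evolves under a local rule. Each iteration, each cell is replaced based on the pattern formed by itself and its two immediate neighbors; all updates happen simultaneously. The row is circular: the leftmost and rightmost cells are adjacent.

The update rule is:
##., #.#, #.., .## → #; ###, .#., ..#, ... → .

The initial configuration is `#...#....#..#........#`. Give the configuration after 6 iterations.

iteration 1: ##...#....#..#.......#
iteration 2: .##...#....#..#......#
iteration 3: ####...#....#..#......
iteration 4: #..##...#....#..#.....
iteration 5: .#.###...#....#..#....
iteration 6: ..##.##...#....#..#...

..##.##...#....#..#...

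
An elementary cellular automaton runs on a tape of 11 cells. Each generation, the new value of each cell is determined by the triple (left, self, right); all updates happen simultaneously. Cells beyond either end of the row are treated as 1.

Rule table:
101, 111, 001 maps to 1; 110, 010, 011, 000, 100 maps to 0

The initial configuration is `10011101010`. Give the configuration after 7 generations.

10101010101

00101010101
01010101010
10101010101
01010101010  (repeats generation 2; period 2)
generation 7: 10101010101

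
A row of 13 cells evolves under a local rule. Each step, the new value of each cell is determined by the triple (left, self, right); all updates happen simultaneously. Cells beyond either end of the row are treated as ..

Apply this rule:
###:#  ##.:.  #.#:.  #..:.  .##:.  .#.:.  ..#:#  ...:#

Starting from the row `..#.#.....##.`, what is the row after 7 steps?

##....####..#

##....####...
...###.##..##
###.#.....#..
.#....####..#
#..###.##..#.
..#.#.....#..
##....####..#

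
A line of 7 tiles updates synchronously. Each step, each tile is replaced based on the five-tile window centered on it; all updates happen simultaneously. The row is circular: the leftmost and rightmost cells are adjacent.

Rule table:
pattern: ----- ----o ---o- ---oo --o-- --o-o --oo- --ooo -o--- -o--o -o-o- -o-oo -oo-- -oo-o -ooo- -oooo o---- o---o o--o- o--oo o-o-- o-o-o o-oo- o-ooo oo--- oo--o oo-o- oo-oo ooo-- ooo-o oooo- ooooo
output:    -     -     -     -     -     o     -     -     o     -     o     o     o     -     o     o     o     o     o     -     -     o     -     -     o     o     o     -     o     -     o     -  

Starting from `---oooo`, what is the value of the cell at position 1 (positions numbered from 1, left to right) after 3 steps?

-

step 1: oo--ooo
step 2: ooo--o-
step 3: -oooooo
position 1 holds -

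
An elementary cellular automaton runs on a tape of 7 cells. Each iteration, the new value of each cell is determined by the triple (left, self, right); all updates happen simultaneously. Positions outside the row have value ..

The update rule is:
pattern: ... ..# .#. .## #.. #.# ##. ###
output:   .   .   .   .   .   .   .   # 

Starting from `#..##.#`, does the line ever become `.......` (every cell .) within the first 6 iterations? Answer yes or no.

yes

.......
all cells are . at iteration 1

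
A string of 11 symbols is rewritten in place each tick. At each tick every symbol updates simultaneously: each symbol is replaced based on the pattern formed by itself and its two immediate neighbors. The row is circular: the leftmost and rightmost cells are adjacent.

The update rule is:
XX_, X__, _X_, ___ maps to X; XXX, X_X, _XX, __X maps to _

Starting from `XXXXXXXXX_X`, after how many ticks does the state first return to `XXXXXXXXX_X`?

22

________X__
XXXXXXX_XXX
______X____
XXXXX_XXXXX
____X______
XXX_XXXXXXX
__X________
X_XXXXXXXXX
X__________
XXXXXXXXXX_
_________X_
XXXXXXXX_XX
_______X___
XXXXXX_XXXX
_____X_____
XXXX_XXXXXX
___X_______
XX_XXXXXXXX
_X_________
_XXXXXXXXXX
__________X
XXXXXXXXX_X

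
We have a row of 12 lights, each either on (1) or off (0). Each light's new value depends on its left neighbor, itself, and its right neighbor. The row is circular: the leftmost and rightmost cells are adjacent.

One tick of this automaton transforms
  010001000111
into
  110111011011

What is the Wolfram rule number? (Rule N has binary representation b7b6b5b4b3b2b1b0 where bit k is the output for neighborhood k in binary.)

position 10: 111 → 1  (bit 7 = 1)
position 11: 110 → 1  (bit 6 = 1)
position 0: 101 → 1  (bit 5 = 1)
position 2: 100 → 0  (bit 4 = 0)
position 9: 011 → 0  (bit 3 = 0)
position 1: 010 → 1  (bit 2 = 1)
position 4: 001 → 1  (bit 1 = 1)
position 3: 000 → 1  (bit 0 = 1)
bits b7..b0 = 11100111 = 231

231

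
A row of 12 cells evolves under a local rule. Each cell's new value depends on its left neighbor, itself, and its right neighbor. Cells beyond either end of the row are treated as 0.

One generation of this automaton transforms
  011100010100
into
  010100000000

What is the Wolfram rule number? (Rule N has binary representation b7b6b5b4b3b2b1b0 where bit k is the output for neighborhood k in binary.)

position 2: 111 → 0  (bit 7 = 0)
position 3: 110 → 1  (bit 6 = 1)
position 8: 101 → 0  (bit 5 = 0)
position 4: 100 → 0  (bit 4 = 0)
position 1: 011 → 1  (bit 3 = 1)
position 7: 010 → 0  (bit 2 = 0)
position 0: 001 → 0  (bit 1 = 0)
position 5: 000 → 0  (bit 0 = 0)
bits b7..b0 = 01001000 = 72

72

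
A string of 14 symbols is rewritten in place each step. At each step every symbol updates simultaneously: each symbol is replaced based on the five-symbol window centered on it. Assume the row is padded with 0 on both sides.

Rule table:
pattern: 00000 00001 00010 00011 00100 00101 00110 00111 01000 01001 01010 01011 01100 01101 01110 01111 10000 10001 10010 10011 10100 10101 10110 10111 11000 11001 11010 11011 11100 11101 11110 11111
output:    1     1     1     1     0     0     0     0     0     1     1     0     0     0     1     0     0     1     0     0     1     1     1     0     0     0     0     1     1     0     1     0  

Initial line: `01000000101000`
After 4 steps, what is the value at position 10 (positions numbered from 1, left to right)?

step 1: 10001111011001
step 2: 00110010110000
step 3: 11000000100011
step 4: 00001111001100
position 10 holds 0

0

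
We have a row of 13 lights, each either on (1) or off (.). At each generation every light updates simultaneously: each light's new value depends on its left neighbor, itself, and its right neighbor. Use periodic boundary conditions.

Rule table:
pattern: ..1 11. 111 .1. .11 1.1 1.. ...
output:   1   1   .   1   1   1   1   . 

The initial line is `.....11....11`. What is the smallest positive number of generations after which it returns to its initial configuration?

14

1...1111..111
11.11..1111..
11111111..111
.......1111..
......11..11.
.....11111111
1...11......1
11.1111....11
.111..11..11.
11.1111111111
.111.........
11.11........
111111......1
.....11....11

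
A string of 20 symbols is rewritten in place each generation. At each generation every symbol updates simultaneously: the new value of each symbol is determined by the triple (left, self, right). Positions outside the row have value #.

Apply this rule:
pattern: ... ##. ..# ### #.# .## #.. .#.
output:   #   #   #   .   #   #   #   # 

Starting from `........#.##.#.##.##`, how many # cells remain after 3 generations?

generation 1: ###################.
generation 2: ..................##
generation 3: ###################.
count of #: 19

19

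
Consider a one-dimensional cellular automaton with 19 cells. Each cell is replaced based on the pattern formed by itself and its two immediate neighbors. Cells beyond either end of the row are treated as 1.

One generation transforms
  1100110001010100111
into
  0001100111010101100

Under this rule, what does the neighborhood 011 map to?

At position 4 the neighborhood is 011; the next row has 1 there.

1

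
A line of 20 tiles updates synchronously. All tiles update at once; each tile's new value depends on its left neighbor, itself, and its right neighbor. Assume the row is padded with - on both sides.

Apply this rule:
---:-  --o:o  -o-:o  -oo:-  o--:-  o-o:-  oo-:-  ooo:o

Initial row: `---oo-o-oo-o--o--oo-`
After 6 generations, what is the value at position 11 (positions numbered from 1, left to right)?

--o---o----o-oo-o---
-oo--oo---oo----o---
o---o----o-----oo---
o--oo---oo----o-----
o-o----o-----oo-----
o-o---oo----o-------
position 11 holds -

-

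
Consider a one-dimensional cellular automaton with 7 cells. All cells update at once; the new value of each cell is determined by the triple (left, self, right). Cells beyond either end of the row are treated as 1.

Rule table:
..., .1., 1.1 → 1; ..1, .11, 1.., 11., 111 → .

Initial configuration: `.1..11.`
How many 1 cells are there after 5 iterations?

11....1
...11..
.1.....
11.111.
..1...1
count of 1: 2

2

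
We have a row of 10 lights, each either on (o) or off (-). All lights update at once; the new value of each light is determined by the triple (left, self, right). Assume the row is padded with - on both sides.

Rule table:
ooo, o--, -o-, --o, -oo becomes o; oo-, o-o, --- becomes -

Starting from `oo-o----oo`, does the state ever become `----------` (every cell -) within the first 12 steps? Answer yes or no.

no

o--oo--oo-
oooo-ooo-o
ooo--oo--o
oo-ooo-ooo
o--oo--oo-  (repeats step 1; period 4)
step 12: oo-ooo-ooo
step 12 is oo-ooo-ooo, still not uniform -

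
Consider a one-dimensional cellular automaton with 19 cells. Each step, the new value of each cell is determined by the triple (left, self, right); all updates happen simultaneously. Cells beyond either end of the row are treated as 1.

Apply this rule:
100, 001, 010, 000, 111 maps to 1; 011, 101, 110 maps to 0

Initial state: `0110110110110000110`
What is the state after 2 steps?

step 1: 0000000000001111000
step 2: 1111111111110110111

1111111111110110111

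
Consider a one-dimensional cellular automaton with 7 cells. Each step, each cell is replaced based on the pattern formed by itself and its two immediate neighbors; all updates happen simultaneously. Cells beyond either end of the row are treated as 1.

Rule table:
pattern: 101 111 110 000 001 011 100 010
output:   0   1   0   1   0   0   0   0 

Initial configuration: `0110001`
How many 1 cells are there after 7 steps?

2

0000100
0110000
0000110
0110000  (repeats step 2; period 2)
step 7: 0000110
count of 1: 2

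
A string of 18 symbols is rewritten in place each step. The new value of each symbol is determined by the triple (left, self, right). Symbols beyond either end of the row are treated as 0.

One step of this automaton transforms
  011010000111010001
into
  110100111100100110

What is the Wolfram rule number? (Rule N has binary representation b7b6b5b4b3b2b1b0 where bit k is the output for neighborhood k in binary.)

43

position 10: 111 → 0  (bit 7 = 0)
position 2: 110 → 0  (bit 6 = 0)
position 3: 101 → 1  (bit 5 = 1)
position 5: 100 → 0  (bit 4 = 0)
position 1: 011 → 1  (bit 3 = 1)
position 4: 010 → 0  (bit 2 = 0)
position 0: 001 → 1  (bit 1 = 1)
position 6: 000 → 1  (bit 0 = 1)
bits b7..b0 = 00101011 = 43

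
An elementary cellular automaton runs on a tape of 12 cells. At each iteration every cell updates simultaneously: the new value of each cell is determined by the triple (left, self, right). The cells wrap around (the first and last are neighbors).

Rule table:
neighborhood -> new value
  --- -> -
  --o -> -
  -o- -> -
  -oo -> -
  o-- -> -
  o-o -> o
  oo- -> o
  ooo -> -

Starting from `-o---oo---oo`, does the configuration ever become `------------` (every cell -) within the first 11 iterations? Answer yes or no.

yes

o-----o----o
o-----------
------------
all cells are - at iteration 3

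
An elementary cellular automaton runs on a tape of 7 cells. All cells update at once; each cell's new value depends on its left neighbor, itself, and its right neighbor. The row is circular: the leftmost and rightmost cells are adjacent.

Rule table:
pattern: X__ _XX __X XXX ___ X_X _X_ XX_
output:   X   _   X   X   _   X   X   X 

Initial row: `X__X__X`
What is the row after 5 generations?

XXXXXX_
_XXXXXX
X_XXXXX
XX_XXXX
XXX_XXX

XXX_XXX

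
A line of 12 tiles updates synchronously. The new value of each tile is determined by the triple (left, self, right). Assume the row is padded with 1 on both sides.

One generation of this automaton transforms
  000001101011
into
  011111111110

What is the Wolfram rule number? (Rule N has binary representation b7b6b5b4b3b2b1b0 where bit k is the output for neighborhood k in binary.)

111

position 11: 111 → 0  (bit 7 = 0)
position 6: 110 → 1  (bit 6 = 1)
position 7: 101 → 1  (bit 5 = 1)
position 0: 100 → 0  (bit 4 = 0)
position 5: 011 → 1  (bit 3 = 1)
position 8: 010 → 1  (bit 2 = 1)
position 4: 001 → 1  (bit 1 = 1)
position 1: 000 → 1  (bit 0 = 1)
bits b7..b0 = 01101111 = 111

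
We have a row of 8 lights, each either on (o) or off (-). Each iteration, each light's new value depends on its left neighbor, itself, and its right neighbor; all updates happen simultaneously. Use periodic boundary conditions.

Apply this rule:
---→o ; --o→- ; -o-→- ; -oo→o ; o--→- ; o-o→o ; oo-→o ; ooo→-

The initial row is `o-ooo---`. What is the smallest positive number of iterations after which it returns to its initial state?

iteration 1: -oo-o-o-
iteration 2: -ooo-o--
iteration 3: -o-oo--o
iteration 4: o-ooo---

4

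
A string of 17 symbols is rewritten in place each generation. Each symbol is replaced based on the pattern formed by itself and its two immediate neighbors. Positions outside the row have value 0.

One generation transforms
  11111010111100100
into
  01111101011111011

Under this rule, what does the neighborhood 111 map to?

At position 1 the neighborhood is 111; the next row has 1 there.

1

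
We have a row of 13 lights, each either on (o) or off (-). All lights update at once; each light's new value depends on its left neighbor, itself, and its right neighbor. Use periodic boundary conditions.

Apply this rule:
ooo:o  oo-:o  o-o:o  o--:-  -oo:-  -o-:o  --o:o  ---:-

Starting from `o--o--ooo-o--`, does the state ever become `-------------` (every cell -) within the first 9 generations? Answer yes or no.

no

generation 1: o-oo-o-oooo-o
generation 2: oo-oooo-oooo-
generation 3: -oo-oooo-oooo
generation 4: o-oo-oooo-ooo
generation 5: oo-oo-oooo-oo
generation 6: ooo-oo-oooo-o
generation 7: oooo-oo-oooo-
generation 8: -oooo-oo-oooo
generation 9: o-oooo-oo-ooo
generation 9 is o-oooo-oo-ooo, still not uniform -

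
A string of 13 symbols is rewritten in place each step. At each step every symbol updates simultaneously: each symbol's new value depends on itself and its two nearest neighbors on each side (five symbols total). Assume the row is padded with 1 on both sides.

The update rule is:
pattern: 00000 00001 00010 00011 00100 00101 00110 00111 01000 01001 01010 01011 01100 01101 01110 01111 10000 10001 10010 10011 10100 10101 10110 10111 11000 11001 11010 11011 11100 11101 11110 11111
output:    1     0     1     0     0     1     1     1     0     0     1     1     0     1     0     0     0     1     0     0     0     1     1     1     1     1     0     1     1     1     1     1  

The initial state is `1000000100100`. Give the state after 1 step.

1101101000000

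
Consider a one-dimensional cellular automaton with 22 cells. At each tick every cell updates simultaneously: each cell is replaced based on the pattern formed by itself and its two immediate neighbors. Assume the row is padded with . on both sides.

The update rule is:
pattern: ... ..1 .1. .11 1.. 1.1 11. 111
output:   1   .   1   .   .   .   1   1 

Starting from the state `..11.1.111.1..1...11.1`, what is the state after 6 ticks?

1..1.1..11.1..1.1..1.1
1..1.1...1.1..1.1..1.1
1..1.1.1.1.1..1.1..1.1
1..1.1.1.1.1..1.1..1.1  (fixed point — unchanged through tick 6)

1..1.1.1.1.1..1.1..1.1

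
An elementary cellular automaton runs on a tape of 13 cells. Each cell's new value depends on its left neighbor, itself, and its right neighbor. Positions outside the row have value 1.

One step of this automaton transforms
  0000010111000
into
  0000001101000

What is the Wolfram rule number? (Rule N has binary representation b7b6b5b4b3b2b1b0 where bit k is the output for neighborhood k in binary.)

position 8: 111 → 0  (bit 7 = 0)
position 9: 110 → 1  (bit 6 = 1)
position 6: 101 → 1  (bit 5 = 1)
position 0: 100 → 0  (bit 4 = 0)
position 7: 011 → 1  (bit 3 = 1)
position 5: 010 → 0  (bit 2 = 0)
position 4: 001 → 0  (bit 1 = 0)
position 1: 000 → 0  (bit 0 = 0)
bits b7..b0 = 01101000 = 104

104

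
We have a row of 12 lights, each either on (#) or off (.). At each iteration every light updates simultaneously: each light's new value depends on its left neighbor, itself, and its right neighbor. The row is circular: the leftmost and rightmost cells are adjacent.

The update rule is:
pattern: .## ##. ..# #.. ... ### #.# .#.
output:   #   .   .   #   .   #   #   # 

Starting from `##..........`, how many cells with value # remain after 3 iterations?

4

#.#.........
####........
###.#.......
count of #: 4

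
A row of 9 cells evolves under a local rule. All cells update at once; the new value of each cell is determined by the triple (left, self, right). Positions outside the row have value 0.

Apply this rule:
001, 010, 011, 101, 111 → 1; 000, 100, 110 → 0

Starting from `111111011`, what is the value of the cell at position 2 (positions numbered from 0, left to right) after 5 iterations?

1

111110110
111101100
111011000
110110000
101100000
position 2 holds 1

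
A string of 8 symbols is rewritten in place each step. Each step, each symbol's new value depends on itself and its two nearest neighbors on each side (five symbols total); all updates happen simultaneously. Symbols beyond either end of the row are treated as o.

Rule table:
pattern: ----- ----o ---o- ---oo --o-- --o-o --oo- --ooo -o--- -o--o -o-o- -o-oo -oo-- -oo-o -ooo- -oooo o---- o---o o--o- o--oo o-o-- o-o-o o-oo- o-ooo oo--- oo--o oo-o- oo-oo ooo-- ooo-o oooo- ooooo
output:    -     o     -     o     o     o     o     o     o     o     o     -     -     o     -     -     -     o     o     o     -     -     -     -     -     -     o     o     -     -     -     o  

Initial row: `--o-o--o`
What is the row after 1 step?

-ooo-ooo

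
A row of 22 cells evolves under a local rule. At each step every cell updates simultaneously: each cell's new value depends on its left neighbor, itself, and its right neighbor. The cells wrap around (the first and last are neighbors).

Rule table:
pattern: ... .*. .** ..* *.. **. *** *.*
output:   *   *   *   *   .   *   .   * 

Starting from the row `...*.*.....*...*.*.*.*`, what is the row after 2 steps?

.*****.*****.*********
**...***...***.......*

**...***...***.......*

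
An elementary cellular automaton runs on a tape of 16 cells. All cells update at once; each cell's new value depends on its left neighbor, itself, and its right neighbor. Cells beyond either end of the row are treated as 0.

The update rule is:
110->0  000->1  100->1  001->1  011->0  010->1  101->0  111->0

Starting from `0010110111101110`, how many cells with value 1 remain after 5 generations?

1110000000000001
0001111111111111
1110000000000000
0001111111111111  (repeats generation 2; period 2)
generation 5: 1110000000000000
count of 1: 3

3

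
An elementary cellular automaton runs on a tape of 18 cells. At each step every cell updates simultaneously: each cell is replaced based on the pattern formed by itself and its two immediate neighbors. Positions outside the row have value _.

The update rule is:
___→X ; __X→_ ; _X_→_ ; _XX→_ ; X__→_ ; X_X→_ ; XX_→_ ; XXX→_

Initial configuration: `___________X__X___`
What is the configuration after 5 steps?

XXXXXXXXXX______XX
___________XXXX___
XXXXXXXXXX______XX  (repeats step 1; period 2)
step 5: XXXXXXXXXX______XX

XXXXXXXXXX______XX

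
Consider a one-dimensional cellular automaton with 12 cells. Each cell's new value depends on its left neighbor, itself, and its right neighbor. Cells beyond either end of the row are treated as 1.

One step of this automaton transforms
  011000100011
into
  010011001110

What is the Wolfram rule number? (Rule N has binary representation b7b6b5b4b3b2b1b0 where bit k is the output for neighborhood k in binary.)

position 11: 111 → 0  (bit 7 = 0)
position 2: 110 → 0  (bit 6 = 0)
position 0: 101 → 0  (bit 5 = 0)
position 3: 100 → 0  (bit 4 = 0)
position 1: 011 → 1  (bit 3 = 1)
position 6: 010 → 0  (bit 2 = 0)
position 5: 001 → 1  (bit 1 = 1)
position 4: 000 → 1  (bit 0 = 1)
bits b7..b0 = 00001011 = 11

11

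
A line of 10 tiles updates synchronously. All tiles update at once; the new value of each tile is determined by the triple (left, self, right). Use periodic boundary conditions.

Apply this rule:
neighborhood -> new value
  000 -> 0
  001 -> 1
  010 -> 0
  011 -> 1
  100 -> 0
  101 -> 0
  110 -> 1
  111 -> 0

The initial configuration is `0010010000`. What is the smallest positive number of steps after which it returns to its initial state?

0100100000
1001000000
0010000001
0100000010
1000000100
0000001001
0000010010
0000100100
0001001000
0010010000

10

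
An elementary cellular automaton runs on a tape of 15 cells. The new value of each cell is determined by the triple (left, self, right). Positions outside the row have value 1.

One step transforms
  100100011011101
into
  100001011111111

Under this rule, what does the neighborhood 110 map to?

At position 0 the neighborhood is 110; the next row has 1 there.

1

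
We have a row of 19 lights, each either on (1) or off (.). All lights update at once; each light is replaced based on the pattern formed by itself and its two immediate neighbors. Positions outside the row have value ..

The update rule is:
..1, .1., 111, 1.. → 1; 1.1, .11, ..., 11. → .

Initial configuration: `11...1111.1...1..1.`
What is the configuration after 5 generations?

...11.1.11111.1..11

..1.1.11..11.111111
.11.1...11....1111.
1...11.1..1..1.11.1
11.1...1111111....1
...11.1.11111.1..11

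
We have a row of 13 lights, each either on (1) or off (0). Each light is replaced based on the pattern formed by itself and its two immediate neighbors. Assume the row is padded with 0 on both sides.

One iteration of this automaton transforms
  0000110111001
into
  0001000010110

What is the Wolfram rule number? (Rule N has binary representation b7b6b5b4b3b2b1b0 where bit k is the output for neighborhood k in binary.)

position 8: 111 → 1  (bit 7 = 1)
position 5: 110 → 0  (bit 6 = 0)
position 6: 101 → 0  (bit 5 = 0)
position 10: 100 → 1  (bit 4 = 1)
position 4: 011 → 0  (bit 3 = 0)
position 12: 010 → 0  (bit 2 = 0)
position 3: 001 → 1  (bit 1 = 1)
position 0: 000 → 0  (bit 0 = 0)
bits b7..b0 = 10010010 = 146

146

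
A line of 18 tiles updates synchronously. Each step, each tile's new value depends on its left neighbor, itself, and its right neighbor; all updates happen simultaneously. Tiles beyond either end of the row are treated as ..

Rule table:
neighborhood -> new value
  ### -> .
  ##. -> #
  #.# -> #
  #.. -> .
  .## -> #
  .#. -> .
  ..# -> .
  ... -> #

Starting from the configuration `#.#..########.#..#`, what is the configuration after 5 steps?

###.....#...##.##.

.#...#......##....
...#...####.##.###
##...#.#..######.#
##.#..#...#....##.
###.....#...##.##.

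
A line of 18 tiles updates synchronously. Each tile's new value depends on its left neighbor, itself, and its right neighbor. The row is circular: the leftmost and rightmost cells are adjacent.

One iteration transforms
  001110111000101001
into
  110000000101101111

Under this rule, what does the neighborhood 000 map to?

At position 10 the neighborhood is 000; the next row has 0 there.

0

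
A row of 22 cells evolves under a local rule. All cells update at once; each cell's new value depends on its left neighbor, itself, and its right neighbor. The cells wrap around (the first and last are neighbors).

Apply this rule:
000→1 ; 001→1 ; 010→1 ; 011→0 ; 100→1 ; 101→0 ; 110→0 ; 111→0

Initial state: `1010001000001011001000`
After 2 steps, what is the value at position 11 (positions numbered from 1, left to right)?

1011111111111000111111
0000000000000111000000
position 11 holds 0

0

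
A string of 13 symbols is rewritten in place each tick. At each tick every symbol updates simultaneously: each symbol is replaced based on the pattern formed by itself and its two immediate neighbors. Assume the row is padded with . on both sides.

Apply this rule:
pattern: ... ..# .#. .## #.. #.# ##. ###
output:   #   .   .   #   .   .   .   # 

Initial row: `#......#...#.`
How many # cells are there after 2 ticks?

7

..####...#...
#.###..#...##
count of #: 7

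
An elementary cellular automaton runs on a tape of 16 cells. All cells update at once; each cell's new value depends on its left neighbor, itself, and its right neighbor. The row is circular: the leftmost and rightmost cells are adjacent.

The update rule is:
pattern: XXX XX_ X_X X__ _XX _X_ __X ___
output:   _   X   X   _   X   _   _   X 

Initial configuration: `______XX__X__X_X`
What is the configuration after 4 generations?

_XXXX_XX______X_
_X__XXXX_XXXX___
____X__XXX__X_XX
_XX____X_X___XXX

_XX____X_X___XXX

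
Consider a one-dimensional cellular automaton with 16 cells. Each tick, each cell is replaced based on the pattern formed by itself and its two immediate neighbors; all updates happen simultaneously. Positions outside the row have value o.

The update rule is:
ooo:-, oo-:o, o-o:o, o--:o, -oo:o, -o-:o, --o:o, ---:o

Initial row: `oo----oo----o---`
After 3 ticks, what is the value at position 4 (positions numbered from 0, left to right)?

o

-ooooooooooooooo
oo--------------
-ooooooooooooooo
position 4 holds o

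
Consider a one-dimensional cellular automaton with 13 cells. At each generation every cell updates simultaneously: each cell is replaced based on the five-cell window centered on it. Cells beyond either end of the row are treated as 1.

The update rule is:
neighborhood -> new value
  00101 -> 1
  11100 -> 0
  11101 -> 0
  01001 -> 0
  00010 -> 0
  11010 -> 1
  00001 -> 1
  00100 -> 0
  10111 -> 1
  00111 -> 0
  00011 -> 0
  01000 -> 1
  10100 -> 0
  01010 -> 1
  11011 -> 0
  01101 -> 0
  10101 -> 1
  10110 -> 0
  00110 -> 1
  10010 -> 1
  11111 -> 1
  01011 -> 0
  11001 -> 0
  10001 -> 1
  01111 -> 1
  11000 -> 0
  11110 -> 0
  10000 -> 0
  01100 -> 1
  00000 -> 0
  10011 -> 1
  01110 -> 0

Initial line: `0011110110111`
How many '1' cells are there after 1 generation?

generation 1: 0101000000111
count of 1: 5

5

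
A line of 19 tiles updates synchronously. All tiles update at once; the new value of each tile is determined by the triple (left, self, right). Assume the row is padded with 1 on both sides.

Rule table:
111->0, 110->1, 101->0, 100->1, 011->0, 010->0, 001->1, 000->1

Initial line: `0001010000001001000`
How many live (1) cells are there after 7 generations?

14

1110001111110110111
0011110000010010000
1100011111101101111
0111100000100100000
0000111111011011111
1111000001001000000
0001111110110111111
count of 1: 14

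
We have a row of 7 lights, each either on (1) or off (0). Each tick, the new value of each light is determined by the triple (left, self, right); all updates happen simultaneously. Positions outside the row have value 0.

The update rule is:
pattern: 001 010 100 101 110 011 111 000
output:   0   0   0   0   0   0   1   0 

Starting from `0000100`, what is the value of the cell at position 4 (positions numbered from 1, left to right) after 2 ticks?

0000000
0000000
position 4 holds 0

0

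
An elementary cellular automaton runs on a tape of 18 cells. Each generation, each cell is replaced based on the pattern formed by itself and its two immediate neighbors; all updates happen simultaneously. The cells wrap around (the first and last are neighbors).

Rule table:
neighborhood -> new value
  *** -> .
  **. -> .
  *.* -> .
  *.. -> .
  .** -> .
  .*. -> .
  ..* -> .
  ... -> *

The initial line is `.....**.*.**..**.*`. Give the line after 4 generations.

.....*************

.***..............
.....*************
.***..............  (repeats generation 1; period 2)
generation 4: .....*************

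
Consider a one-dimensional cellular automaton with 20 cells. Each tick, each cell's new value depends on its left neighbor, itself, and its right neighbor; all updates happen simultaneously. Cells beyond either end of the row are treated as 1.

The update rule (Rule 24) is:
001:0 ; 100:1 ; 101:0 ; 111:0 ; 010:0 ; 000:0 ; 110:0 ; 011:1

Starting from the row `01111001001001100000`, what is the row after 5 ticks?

00100100010010000000

tick 1: 01000100100101010000
tick 2: 00100010010000001000
tick 3: 10010001001000000100
tick 4: 01001000100100000010
tick 5: 00100100010010000000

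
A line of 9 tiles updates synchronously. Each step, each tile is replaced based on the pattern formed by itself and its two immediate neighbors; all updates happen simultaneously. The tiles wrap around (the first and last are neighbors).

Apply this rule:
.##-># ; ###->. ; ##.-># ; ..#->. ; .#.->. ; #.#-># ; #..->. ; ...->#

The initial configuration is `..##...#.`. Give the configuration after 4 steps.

step 1: #.##.#...
step 2: .####..#.
step 3: .#..#....
step 4: ......###

......###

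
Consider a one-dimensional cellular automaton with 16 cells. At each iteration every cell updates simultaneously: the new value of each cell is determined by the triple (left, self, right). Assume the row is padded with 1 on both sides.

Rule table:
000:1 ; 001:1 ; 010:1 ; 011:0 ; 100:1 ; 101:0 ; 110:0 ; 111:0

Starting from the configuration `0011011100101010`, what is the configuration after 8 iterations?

1100000011101010
0011111100001010
1100000011111010
0011111100000010
1100000011111110
0011111100000000
1100000011111111
0011111100000000

0011111100000000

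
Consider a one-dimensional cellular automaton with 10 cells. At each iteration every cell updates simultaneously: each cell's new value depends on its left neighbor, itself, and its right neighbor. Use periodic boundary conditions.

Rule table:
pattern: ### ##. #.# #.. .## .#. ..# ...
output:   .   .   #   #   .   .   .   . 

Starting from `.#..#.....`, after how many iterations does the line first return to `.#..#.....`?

..#..#....
...#..#...
....#..#..
.....#..#.
......#..#
#......#..
.#......#.
..#......#
#..#......
.#..#.....

10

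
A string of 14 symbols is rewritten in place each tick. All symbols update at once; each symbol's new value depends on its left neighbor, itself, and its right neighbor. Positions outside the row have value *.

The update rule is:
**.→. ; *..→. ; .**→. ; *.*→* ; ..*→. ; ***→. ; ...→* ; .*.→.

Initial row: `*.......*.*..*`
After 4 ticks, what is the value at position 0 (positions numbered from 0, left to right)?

*

..*****..*....
...........**.
.*********...*
*..........*..
position 0 holds *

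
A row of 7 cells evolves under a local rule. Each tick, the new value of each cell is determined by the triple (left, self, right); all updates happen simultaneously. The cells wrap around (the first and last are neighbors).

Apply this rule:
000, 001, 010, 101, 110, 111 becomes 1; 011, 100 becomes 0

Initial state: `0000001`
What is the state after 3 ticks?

1101111

0111111
1011111
1101111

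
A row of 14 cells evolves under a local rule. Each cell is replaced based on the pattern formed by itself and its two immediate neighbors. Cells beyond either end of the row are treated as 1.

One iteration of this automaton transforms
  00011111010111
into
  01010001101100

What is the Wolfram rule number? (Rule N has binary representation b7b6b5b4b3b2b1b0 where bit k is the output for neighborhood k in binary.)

105

position 4: 111 → 0  (bit 7 = 0)
position 7: 110 → 1  (bit 6 = 1)
position 8: 101 → 1  (bit 5 = 1)
position 0: 100 → 0  (bit 4 = 0)
position 3: 011 → 1  (bit 3 = 1)
position 9: 010 → 0  (bit 2 = 0)
position 2: 001 → 0  (bit 1 = 0)
position 1: 000 → 1  (bit 0 = 1)
bits b7..b0 = 01101001 = 105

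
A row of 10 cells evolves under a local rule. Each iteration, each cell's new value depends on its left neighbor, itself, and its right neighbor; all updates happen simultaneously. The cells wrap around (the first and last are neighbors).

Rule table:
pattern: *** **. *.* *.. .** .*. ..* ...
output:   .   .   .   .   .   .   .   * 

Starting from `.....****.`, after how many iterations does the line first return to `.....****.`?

****......
.....****.

2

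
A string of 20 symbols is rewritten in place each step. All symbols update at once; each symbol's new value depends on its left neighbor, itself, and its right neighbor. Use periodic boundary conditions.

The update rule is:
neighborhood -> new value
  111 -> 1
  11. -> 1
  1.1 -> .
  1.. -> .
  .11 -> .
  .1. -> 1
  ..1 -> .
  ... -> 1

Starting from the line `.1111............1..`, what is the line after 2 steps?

...11..111111111.1.1

..111.1111111111.1.1
...11..111111111.1.1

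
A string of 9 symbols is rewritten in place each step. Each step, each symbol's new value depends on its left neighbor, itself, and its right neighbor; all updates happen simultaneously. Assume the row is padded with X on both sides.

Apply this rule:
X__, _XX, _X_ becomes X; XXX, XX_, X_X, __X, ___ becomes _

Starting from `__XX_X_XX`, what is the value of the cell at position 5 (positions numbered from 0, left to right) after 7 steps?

X_X__X_X_
__XX_X_X_
X_X__X_X_  (repeats step 1; period 2)
step 7: X_X__X_X_
position 5 holds X

X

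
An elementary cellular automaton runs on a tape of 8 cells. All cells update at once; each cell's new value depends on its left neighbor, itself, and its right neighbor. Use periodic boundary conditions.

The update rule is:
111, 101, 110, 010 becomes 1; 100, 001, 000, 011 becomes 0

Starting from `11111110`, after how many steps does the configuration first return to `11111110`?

8

01111111
10111111
11011111
11101111
11110111
11111011
11111101
11111110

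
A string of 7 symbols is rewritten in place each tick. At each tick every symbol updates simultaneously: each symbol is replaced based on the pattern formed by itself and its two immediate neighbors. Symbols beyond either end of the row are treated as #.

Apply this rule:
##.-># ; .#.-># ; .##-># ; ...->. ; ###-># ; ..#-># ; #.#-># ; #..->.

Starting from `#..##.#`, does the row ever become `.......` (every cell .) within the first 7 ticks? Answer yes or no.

#.#####
#######
#######  (fixed point — unchanged through tick 7)
tick 7 is #######, still not uniform .

no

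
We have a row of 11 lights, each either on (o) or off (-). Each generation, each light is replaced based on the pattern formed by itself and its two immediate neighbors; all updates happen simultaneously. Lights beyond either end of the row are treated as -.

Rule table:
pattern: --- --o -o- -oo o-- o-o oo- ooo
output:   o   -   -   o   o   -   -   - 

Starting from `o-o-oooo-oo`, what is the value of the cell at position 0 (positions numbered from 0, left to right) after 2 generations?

o

----o----o-
ooo--ooo--o
position 0 holds o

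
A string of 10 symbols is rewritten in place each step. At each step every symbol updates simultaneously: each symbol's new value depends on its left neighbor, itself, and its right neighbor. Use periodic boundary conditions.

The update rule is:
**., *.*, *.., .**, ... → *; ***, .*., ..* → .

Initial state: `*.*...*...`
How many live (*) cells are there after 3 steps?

6

.*.**..**.
..****.***
*.*..***.*
count of *: 6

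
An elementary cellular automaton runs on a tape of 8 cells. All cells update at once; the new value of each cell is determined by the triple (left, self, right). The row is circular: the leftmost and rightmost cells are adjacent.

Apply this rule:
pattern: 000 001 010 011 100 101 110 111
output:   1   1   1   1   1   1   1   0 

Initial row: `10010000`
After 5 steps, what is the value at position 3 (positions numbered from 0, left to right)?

1

11111111
00000000
11111111  (repeats step 1; period 2)
step 5: 11111111
position 3 holds 1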